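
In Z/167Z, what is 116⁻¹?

36

Apply the Euclidean algorithm and back-substitute:
167 = 1*116 + 51
116 = 2*51 + 14
51 = 3*14 + 9
14 = 1*9 + 5
9 = 1*5 + 4
5 = 1*4 + 1
4 = 4*1 + 0
gcd(116, 167) = 1, so the inverse exists.
Bézout: 1 = −25*167 + 36*116.
So 116⁻¹ ≡ 36 (mod 167).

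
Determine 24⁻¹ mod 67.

14

By the extended Euclidean algorithm:
67 = 2×24 + 19
24 = 1×19 + 5
19 = 3×5 + 4
5 = 1×4 + 1
4 = 4×1 + 0
gcd(24, 67) = 1, so the inverse exists.
Back-substitute for 1:
1 = 1×5 − 1×4
  = −1×19 + 4×5
  = 4×24 − 5×19
  = −5×67 + 14×24
So 24⁻¹ ≡ 14 (mod 67).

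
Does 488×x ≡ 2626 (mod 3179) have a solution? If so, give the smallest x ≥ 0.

gcd(488, 3179) = 1, so a unique solution mod 3179 exists.
488⁻¹ ≡ 2951 (mod 3179).
x ≡ 2951×2626 ≡ 2103 (mod 3179).

2103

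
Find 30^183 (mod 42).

By square-and-multiply:
30^1 ≡ 30 (mod 42)
30^2 ≡ 30^2 = 900 ≡ 18 (mod 42)
30^4 ≡ 18^2 = 324 ≡ 30 (mod 42)
30^8 ≡ 30^2 = 900 ≡ 18 (mod 42)
30^16 ≡ 18^2 = 324 ≡ 30 (mod 42)
30^32 ≡ 30^2 = 900 ≡ 18 (mod 42)
30^64 ≡ 18^2 = 324 ≡ 30 (mod 42)
30^128 ≡ 30^2 = 900 ≡ 18 (mod 42)
30^183 = 30^128 · 30^32 · 30^16 · 30^4 · 30^2 · 30^1 ≡ 18 · 18 · 30 · 30 · 18 · 30 (mod 42).
Accumulate the product:
18 · 18 = 324 ≡ 30
30 · 30 = 900 ≡ 18
18 · 30 = 540 ≡ 36
36 · 18 = 648 ≡ 18
18 · 30 = 540 ≡ 36

36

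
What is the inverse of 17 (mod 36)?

36 = 2×17 + 2
17 = 8×2 + 1
2 = 2×1 + 0
gcd(17, 36) = 1, so the inverse exists.
Back-substitute for 1:
1 = 1×17 − 8×2
  = −8×36 + 17×17
So 17⁻¹ ≡ 17 (mod 36).

17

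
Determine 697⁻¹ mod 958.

958 = 1*697 + 261
697 = 2*261 + 175
261 = 1*175 + 86
175 = 2*86 + 3
86 = 28*3 + 2
3 = 1*2 + 1
2 = 2*1 + 0
gcd(697, 958) = 1, so the inverse exists.
Bézout: 1 = −235*958 + 323*697.
So 697⁻¹ ≡ 323 (mod 958).

323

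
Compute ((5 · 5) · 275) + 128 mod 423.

5 · 5 = 25
25 · 275 = 6875 ≡ 107 (mod 423)
107 + 128 = 235

235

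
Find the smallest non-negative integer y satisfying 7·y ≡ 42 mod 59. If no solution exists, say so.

gcd(7, 59) = 1, so a unique solution mod 59 exists.
7⁻¹ ≡ 17 (mod 59).
y ≡ 17·42 ≡ 6 (mod 59).

6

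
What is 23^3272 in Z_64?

1

3272 in binary is 110011001000, i.e. 3272 = 2048 + 1024 + 128 + 64 + 8.
23^1 ≡ 23 (mod 64)
23^2 ≡ 23^2 = 529 ≡ 17 (mod 64)
23^4 ≡ 17^2 = 289 ≡ 33 (mod 64)
23^8 ≡ 33^2 = 1089 ≡ 1 (mod 64)
23^16 ≡ 1^2 = 1 (mod 64)
23^32 ≡ 1^2 = 1 (mod 64)
23^64 ≡ 1^2 = 1 (mod 64)
23^128 ≡ 1^2 = 1 (mod 64)
23^256 ≡ 1^2 = 1 (mod 64)
23^512 ≡ 1^2 = 1 (mod 64)
23^1024 ≡ 1^2 = 1 (mod 64)
23^2048 ≡ 1^2 = 1 (mod 64)
23^3272 = 23^2048 · 23^1024 · 23^128 · 23^64 · 23^8 ≡ 1 · 1 · 1 · 1 · 1 (mod 64).
Accumulate the product:
1 · 1 = 1
1 · 1 = 1
1 · 1 = 1
1 · 1 = 1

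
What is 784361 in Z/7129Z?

784361 = 110·7129 + 171, so 784361 ≡ 171 (mod 7129).

171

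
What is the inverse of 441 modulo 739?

By the extended Euclidean algorithm:
739 = 1·441 + 298
441 = 1·298 + 143
298 = 2·143 + 12
143 = 11·12 + 11
12 = 1·11 + 1
11 = 11·1 + 0
gcd(441, 739) = 1, so the inverse exists.
Back-substitute for 1:
1 = 1·12 − 1·11
  = −1·143 + 12·12
  = 12·298 − 25·143
  = −25·441 + 37·298
  = 37·739 − 62·441
So 441⁻¹ ≡ −62 ≡ 677 (mod 739).

677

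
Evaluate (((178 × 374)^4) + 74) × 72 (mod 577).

226

178 × 374 = 66572 ≡ 217 (mod 577)
(217)^4 ≡ 426 (mod 577)
426 + 74 = 500
500 × 72 = 36000 ≡ 226 (mod 577)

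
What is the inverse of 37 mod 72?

72 = 1*37 + 35
37 = 1*35 + 2
35 = 17*2 + 1
2 = 2*1 + 0
gcd(37, 72) = 1, so the inverse exists.
Bézout: 1 = 18*72 − 35*37.
So 37⁻¹ ≡ −35 ≡ 37 (mod 72).

37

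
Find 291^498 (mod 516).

291^1 ≡ 291 (mod 516)
291^2 ≡ 291^2 = 84681 ≡ 57 (mod 516)
291^4 ≡ 57^2 = 3249 ≡ 153 (mod 516)
291^8 ≡ 153^2 = 23409 ≡ 189 (mod 516)
291^16 ≡ 189^2 = 35721 ≡ 117 (mod 516)
291^32 ≡ 117^2 = 13689 ≡ 273 (mod 516)
291^64 ≡ 273^2 = 74529 ≡ 225 (mod 516)
291^128 ≡ 225^2 = 50625 ≡ 57 (mod 516)
291^256 ≡ 57^2 = 3249 ≡ 153 (mod 516)
291^498 = 291^256 × 291^128 × 291^64 × 291^32 × 291^16 × 291^2 ≡ 153 × 57 × 225 × 273 × 117 × 57 (mod 516).
Accumulate the product:
153 × 57 = 8721 ≡ 465
465 × 225 = 104625 ≡ 393
393 × 273 = 107289 ≡ 477
477 × 117 = 55809 ≡ 81
81 × 57 = 4617 ≡ 489

489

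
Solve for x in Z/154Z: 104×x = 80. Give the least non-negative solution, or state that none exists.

60

gcd(104, 154) = 2, and 2 | 80, so solutions exist.
Divide through by 2: 52×x mod 77 = 40.
52⁻¹ ≡ 40 (mod 77).
x ≡ 40×40 ≡ 60 (mod 77).
The smallest non-negative solution is x = 60.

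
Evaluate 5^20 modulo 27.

25

5^1 ≡ 5 (mod 27)
5^2 ≡ 5^2 = 25 (mod 27)
5^4 ≡ 25^2 = 625 ≡ 4 (mod 27)
5^8 ≡ 4^2 = 16 (mod 27)
5^16 ≡ 16^2 = 256 ≡ 13 (mod 27)
5^20 = 5^16 × 5^4 ≡ 13 × 4 (mod 27).
13 × 4 = 52 ≡ 25 (mod 27).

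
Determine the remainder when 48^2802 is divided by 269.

Compute successive squares:
2802 in binary is 101011110010, i.e. 2802 = 2048 + 512 + 128 + 64 + 32 + 16 + 2.
48^1 ≡ 48 (mod 269)
48^2 ≡ 48^2 = 2304 ≡ 152 (mod 269)
48^4 ≡ 152^2 = 23104 ≡ 239 (mod 269)
48^8 ≡ 239^2 = 57121 ≡ 93 (mod 269)
48^16 ≡ 93^2 = 8649 ≡ 41 (mod 269)
48^32 ≡ 41^2 = 1681 ≡ 67 (mod 269)
48^64 ≡ 67^2 = 4489 ≡ 185 (mod 269)
48^128 ≡ 185^2 = 34225 ≡ 62 (mod 269)
48^256 ≡ 62^2 = 3844 ≡ 78 (mod 269)
48^512 ≡ 78^2 = 6084 ≡ 166 (mod 269)
48^1024 ≡ 166^2 = 27556 ≡ 118 (mod 269)
48^2048 ≡ 118^2 = 13924 ≡ 205 (mod 269)
48^2802 = 48^2048 * 48^512 * 48^128 * 48^64 * 48^32 * 48^16 * 48^2 ≡ 205 * 166 * 62 * 185 * 67 * 41 * 152 (mod 269).
Accumulate the product:
205 * 166 = 34030 ≡ 136
136 * 62 = 8432 ≡ 93
93 * 185 = 17205 ≡ 258
258 * 67 = 17286 ≡ 70
70 * 41 = 2870 ≡ 180
180 * 152 = 27360 ≡ 191

191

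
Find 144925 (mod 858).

781

144925 = 168×858 + 781, so 144925 ≡ 781 (mod 858).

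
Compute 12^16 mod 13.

12^1 ≡ 12 (mod 13)
12^2 ≡ 12^2 = 144 ≡ 1 (mod 13)
12^4 ≡ 1^2 = 1 (mod 13)
12^8 ≡ 1^2 = 1 (mod 13)
12^16 ≡ 1^2 = 1 (mod 13)
So 12^16 ≡ 1 (mod 13).

1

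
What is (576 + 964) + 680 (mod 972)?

576 + 964 = 1540 ≡ 568 (mod 972)
568 + 680 = 1248 ≡ 276 (mod 972)

276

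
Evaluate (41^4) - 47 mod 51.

(41)^4 ≡ 4 (mod 51)
4 - 47 = -43 ≡ 8 (mod 51)

8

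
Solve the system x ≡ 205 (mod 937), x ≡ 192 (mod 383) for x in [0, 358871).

937⁻¹ mod 383: 937·56 ≡ 1 (mod 383), so 937⁻¹ ≡ 56.
x = 205 + 937·((192 − 205)·56 mod 383) = 205 + 937·38 = 35811.
Check: 35811 mod 937 = 205, 35811 mod 383 = 192. ✓

35811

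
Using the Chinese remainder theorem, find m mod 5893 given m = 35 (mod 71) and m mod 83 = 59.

71⁻¹ mod 83: 71×76 ≡ 1 (mod 83), so 71⁻¹ ≡ 76.
m = 35 + 71×((59 − 35)×76 mod 83) = 35 + 71×81 = 5786.

5786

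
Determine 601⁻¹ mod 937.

739

Run the extended Euclidean algorithm:
937 = 1·601 + 336
601 = 1·336 + 265
336 = 1·265 + 71
265 = 3·71 + 52
71 = 1·52 + 19
52 = 2·19 + 14
19 = 1·14 + 5
14 = 2·5 + 4
5 = 1·4 + 1
4 = 4·1 + 0
gcd(601, 937) = 1, so the inverse exists.
Back-substitute for 1:
1 = 1·5 − 1·4
  = −1·14 + 3·5
  = 3·19 − 4·14
  = −4·52 + 11·19
  = 11·71 − 15·52
  = −15·265 + 56·71
  = 56·336 − 71·265
  = −71·601 + 127·336
  = 127·937 − 198·601
So 601⁻¹ ≡ −198 ≡ 739 (mod 937).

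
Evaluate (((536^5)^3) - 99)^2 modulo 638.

67

(536)^5 ≡ 164 (mod 638)
(164)^3 ≡ 450 (mod 638)
450 - 99 = 351
(351)^2 ≡ 67 (mod 638)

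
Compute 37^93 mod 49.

8

93 in binary is 1011101, i.e. 93 = 64 + 16 + 8 + 4 + 1.
37^1 ≡ 37 (mod 49)
37^2 ≡ 37^2 = 1369 ≡ 46 (mod 49)
37^4 ≡ 46^2 = 2116 ≡ 9 (mod 49)
37^8 ≡ 9^2 = 81 ≡ 32 (mod 49)
37^16 ≡ 32^2 = 1024 ≡ 44 (mod 49)
37^32 ≡ 44^2 = 1936 ≡ 25 (mod 49)
37^64 ≡ 25^2 = 625 ≡ 37 (mod 49)
37^93 = 37^64 × 37^16 × 37^8 × 37^4 × 37^1 ≡ 37 × 44 × 32 × 9 × 37 (mod 49).
Accumulate the product:
37 × 44 = 1628 ≡ 11
11 × 32 = 352 ≡ 9
9 × 9 = 81 ≡ 32
32 × 37 = 1184 ≡ 8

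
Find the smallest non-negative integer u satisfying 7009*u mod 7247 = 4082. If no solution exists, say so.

3515

gcd(7009, 7247) = 1, so a unique solution mod 7247 exists.
7009⁻¹ ≡ 3319 (mod 7247).
u ≡ 3319*4082 ≡ 3515 (mod 7247).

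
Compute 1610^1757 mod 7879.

By square-and-multiply:
1757 in binary is 11011011101, i.e. 1757 = 1024 + 512 + 128 + 64 + 16 + 8 + 4 + 1.
1610^1 ≡ 1610 (mod 7879)
1610^2 ≡ 1610^2 = 2592100 ≡ 7788 (mod 7879)
1610^4 ≡ 7788^2 = 60652944 ≡ 402 (mod 7879)
1610^8 ≡ 402^2 = 161604 ≡ 4024 (mod 7879)
1610^16 ≡ 4024^2 = 16192576 ≡ 1231 (mod 7879)
1610^32 ≡ 1231^2 = 1515361 ≡ 2593 (mod 7879)
1610^64 ≡ 2593^2 = 6723649 ≡ 2862 (mod 7879)
1610^128 ≡ 2862^2 = 8191044 ≡ 4763 (mod 7879)
1610^256 ≡ 4763^2 = 22686169 ≡ 2528 (mod 7879)
1610^512 ≡ 2528^2 = 6390784 ≡ 915 (mod 7879)
1610^1024 ≡ 915^2 = 837225 ≡ 2051 (mod 7879)
1610^1757 = 1610^1024 · 1610^512 · 1610^128 · 1610^64 · 1610^16 · 1610^8 · 1610^4 · 1610^1 ≡ 2051 · 915 · 4763 · 2862 · 1231 · 4024 · 402 · 1610 (mod 7879).
Accumulate the product:
2051 · 915 = 1876665 ≡ 1463
1463 · 4763 = 6968269 ≡ 3233
3233 · 2862 = 9252846 ≡ 2900
2900 · 1231 = 3569900 ≡ 713
713 · 4024 = 2869112 ≡ 1156
1156 · 402 = 464712 ≡ 7730
7730 · 1610 = 12445300 ≡ 4359

4359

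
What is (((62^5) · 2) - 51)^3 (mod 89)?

76

(62)^5 ≡ 29 (mod 89)
29 · 2 = 58
58 - 51 = 7
(7)^3 ≡ 76 (mod 89)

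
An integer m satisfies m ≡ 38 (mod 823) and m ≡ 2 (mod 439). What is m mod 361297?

237062

823⁻¹ mod 439: 823·431 ≡ 1 (mod 439), so 823⁻¹ ≡ 431.
m = 38 + 823·((2 − 38)·431 mod 439) = 38 + 823·288 = 237062.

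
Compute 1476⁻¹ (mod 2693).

Run the extended Euclidean algorithm:
2693 = 1*1476 + 1217
1476 = 1*1217 + 259
1217 = 4*259 + 181
259 = 1*181 + 78
181 = 2*78 + 25
78 = 3*25 + 3
25 = 8*3 + 1
3 = 3*1 + 0
gcd(1476, 2693) = 1, so the inverse exists.
Bézout: 1 = 473*2693 − 863*1476.
So 1476⁻¹ ≡ −863 ≡ 1830 (mod 2693).

1830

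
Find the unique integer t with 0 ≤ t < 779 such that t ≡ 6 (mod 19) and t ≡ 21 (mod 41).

19⁻¹ mod 41: 19·13 ≡ 1 (mod 41), so 19⁻¹ ≡ 13.
t = 6 + 19·((21 − 6)·13 mod 41) = 6 + 19·31 = 595.
Check: 595 mod 19 = 6, 595 mod 41 = 21. ✓

595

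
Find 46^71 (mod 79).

64

By square-and-multiply:
71 in binary is 1000111, i.e. 71 = 64 + 4 + 2 + 1.
46^1 ≡ 46 (mod 79)
46^2 ≡ 46^2 = 2116 ≡ 62 (mod 79)
46^4 ≡ 62^2 = 3844 ≡ 52 (mod 79)
46^8 ≡ 52^2 = 2704 ≡ 18 (mod 79)
46^16 ≡ 18^2 = 324 ≡ 8 (mod 79)
46^32 ≡ 8^2 = 64 (mod 79)
46^64 ≡ 64^2 = 4096 ≡ 67 (mod 79)
46^71 = 46^64 * 46^4 * 46^2 * 46^1 ≡ 67 * 52 * 62 * 46 (mod 79).
Accumulate the product:
67 * 52 = 3484 ≡ 8
8 * 62 = 496 ≡ 22
22 * 46 = 1012 ≡ 64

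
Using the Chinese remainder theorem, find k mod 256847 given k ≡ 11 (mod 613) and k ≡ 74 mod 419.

30661

613⁻¹ mod 419: 613*54 ≡ 1 (mod 419), so 613⁻¹ ≡ 54.
k = 11 + 613*((74 − 11)*54 mod 419) = 11 + 613*50 = 30661.
Check: 30661 mod 613 = 11, 30661 mod 419 = 74. ✓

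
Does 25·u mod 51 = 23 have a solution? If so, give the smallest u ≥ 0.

5

gcd(25, 51) = 1, so a unique solution mod 51 exists.
25⁻¹ ≡ 49 (mod 51).
u ≡ 49·23 ≡ 5 (mod 51).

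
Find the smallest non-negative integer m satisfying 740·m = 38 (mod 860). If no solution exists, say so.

no solution

gcd(740, 860) = 20, and 20 does not divide 38.
So the congruence has no solution.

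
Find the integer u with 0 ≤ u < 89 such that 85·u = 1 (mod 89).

89 = 1*85 + 4
85 = 21*4 + 1
4 = 4*1 + 0
gcd(85, 89) = 1, so the inverse exists.
Bézout: 1 = −21*89 + 22*85.
So 85⁻¹ ≡ 22 (mod 89).

22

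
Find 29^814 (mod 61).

14

Compute successive squares:
29^1 ≡ 29 (mod 61)
29^2 ≡ 29^2 = 841 ≡ 48 (mod 61)
29^4 ≡ 48^2 = 2304 ≡ 47 (mod 61)
29^8 ≡ 47^2 = 2209 ≡ 13 (mod 61)
29^16 ≡ 13^2 = 169 ≡ 47 (mod 61)
29^32 ≡ 47^2 = 2209 ≡ 13 (mod 61)
29^64 ≡ 13^2 = 169 ≡ 47 (mod 61)
29^128 ≡ 47^2 = 2209 ≡ 13 (mod 61)
29^256 ≡ 13^2 = 169 ≡ 47 (mod 61)
29^512 ≡ 47^2 = 2209 ≡ 13 (mod 61)
29^814 = 29^512 * 29^256 * 29^32 * 29^8 * 29^4 * 29^2 ≡ 13 * 47 * 13 * 13 * 47 * 48 (mod 61).
Accumulate the product:
13 * 47 = 611 ≡ 1
1 * 13 = 13
13 * 13 = 169 ≡ 47
47 * 47 = 2209 ≡ 13
13 * 48 = 624 ≡ 14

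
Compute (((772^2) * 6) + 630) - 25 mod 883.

(772)^2 ≡ 842 (mod 883)
842 * 6 = 5052 ≡ 637 (mod 883)
637 + 630 = 1267 ≡ 384 (mod 883)
384 - 25 = 359

359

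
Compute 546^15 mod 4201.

317

15 in binary is 1111, i.e. 15 = 8 + 4 + 2 + 1.
546^1 ≡ 546 (mod 4201)
546^2 ≡ 546^2 = 298116 ≡ 4046 (mod 4201)
546^4 ≡ 4046^2 = 16370116 ≡ 3020 (mod 4201)
546^8 ≡ 3020^2 = 9120400 ≡ 29 (mod 4201)
546^15 = 546^8 · 546^4 · 546^2 · 546^1 ≡ 29 · 3020 · 4046 · 546 (mod 4201).
Accumulate the product:
29 · 3020 = 87580 ≡ 3560
3560 · 4046 = 14403760 ≡ 2732
2732 · 546 = 1491672 ≡ 317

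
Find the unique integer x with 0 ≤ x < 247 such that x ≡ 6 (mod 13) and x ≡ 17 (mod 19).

13⁻¹ mod 19: 13*3 ≡ 1 (mod 19), so 13⁻¹ ≡ 3.
x = 6 + 13*((17 − 6)*3 mod 19) = 6 + 13*14 = 188.

188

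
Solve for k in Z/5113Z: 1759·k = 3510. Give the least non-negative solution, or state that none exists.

2496

gcd(1759, 5113) = 1, so a unique solution mod 5113 exists.
1759⁻¹ ≡ 3523 (mod 5113).
k ≡ 3523·3510 ≡ 2496 (mod 5113).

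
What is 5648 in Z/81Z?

59

5648 = 69×81 + 59, so 5648 ≡ 59 (mod 81).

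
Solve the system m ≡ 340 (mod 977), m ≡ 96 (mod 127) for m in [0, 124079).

977⁻¹ mod 127: 977*13 ≡ 1 (mod 127), so 977⁻¹ ≡ 13.
m = 340 + 977*((96 − 340)*13 mod 127) = 340 + 977*3 = 3271.

3271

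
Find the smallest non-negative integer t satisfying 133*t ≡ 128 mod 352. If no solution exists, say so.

128

gcd(133, 352) = 1, so a unique solution mod 352 exists.
133⁻¹ ≡ 45 (mod 352).
t ≡ 45*128 ≡ 128 (mod 352).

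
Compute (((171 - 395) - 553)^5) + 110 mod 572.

353

171 - 395 = -224 ≡ 348 (mod 572)
348 - 553 = -205 ≡ 367 (mod 572)
(367)^5 ≡ 243 (mod 572)
243 + 110 = 353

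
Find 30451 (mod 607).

30451 = 50*607 + 101, so 30451 ≡ 101 (mod 607).

101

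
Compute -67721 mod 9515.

-67721 = -8·9515 + 8399, so -67721 ≡ 8399 (mod 9515).

8399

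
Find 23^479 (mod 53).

479 in binary is 111011111, i.e. 479 = 256 + 128 + 64 + 16 + 8 + 4 + 2 + 1.
23^1 ≡ 23 (mod 53)
23^2 ≡ 23^2 = 529 ≡ 52 (mod 53)
23^4 ≡ 52^2 = 2704 ≡ 1 (mod 53)
23^8 ≡ 1^2 = 1 (mod 53)
23^16 ≡ 1^2 = 1 (mod 53)
23^32 ≡ 1^2 = 1 (mod 53)
23^64 ≡ 1^2 = 1 (mod 53)
23^128 ≡ 1^2 = 1 (mod 53)
23^256 ≡ 1^2 = 1 (mod 53)
23^479 = 23^256 * 23^128 * 23^64 * 23^16 * 23^8 * 23^4 * 23^2 * 23^1 ≡ 1 * 1 * 1 * 1 * 1 * 1 * 52 * 23 (mod 53).
Accumulate the product:
1 * 1 = 1
1 * 1 = 1
1 * 1 = 1
1 * 1 = 1
1 * 1 = 1
1 * 52 = 52
52 * 23 = 1196 ≡ 30

30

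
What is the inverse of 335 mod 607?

212

607 = 1×335 + 272
335 = 1×272 + 63
272 = 4×63 + 20
63 = 3×20 + 3
20 = 6×3 + 2
3 = 1×2 + 1
2 = 2×1 + 0
gcd(335, 607) = 1, so the inverse exists.
Bézout: 1 = −117×607 + 212×335.
So 335⁻¹ ≡ 212 (mod 607).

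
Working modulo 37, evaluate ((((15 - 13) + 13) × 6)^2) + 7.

15 - 13 = 2
2 + 13 = 15
15 × 6 = 90 ≡ 16 (mod 37)
(16)^2 ≡ 34 (mod 37)
34 + 7 = 41 ≡ 4 (mod 37)

4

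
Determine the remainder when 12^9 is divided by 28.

20

12^1 ≡ 12 (mod 28)
12^2 ≡ 12^2 = 144 ≡ 4 (mod 28)
12^4 ≡ 4^2 = 16 (mod 28)
12^8 ≡ 16^2 = 256 ≡ 4 (mod 28)
12^9 = 12^8 · 12^1 ≡ 4 · 12 (mod 28).
4 · 12 = 48 ≡ 20 (mod 28).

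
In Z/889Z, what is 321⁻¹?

Apply the Euclidean algorithm and back-substitute:
889 = 2×321 + 247
321 = 1×247 + 74
247 = 3×74 + 25
74 = 2×25 + 24
25 = 1×24 + 1
24 = 24×1 + 0
gcd(321, 889) = 1, so the inverse exists.
Back-substitute for 1:
1 = 1×25 − 1×24
  = −1×74 + 3×25
  = 3×247 − 10×74
  = −10×321 + 13×247
  = 13×889 − 36×321
So 321⁻¹ ≡ −36 ≡ 853 (mod 889).

853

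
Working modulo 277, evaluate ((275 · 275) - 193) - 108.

257

275 · 275 = 75625 ≡ 4 (mod 277)
4 - 193 = -189 ≡ 88 (mod 277)
88 - 108 = -20 ≡ 257 (mod 277)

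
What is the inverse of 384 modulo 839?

579

Apply the Euclidean algorithm and back-substitute:
839 = 2*384 + 71
384 = 5*71 + 29
71 = 2*29 + 13
29 = 2*13 + 3
13 = 4*3 + 1
3 = 3*1 + 0
gcd(384, 839) = 1, so the inverse exists.
Bézout: 1 = 119*839 − 260*384.
So 384⁻¹ ≡ −260 ≡ 579 (mod 839).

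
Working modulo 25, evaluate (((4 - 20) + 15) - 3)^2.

16

4 - 20 = -16 ≡ 9 (mod 25)
9 + 15 = 24
24 - 3 = 21
(21)^2 ≡ 16 (mod 25)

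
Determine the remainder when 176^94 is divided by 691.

508

Compute successive squares:
94 in binary is 1011110, i.e. 94 = 64 + 16 + 8 + 4 + 2.
176^1 ≡ 176 (mod 691)
176^2 ≡ 176^2 = 30976 ≡ 572 (mod 691)
176^4 ≡ 572^2 = 327184 ≡ 341 (mod 691)
176^8 ≡ 341^2 = 116281 ≡ 193 (mod 691)
176^16 ≡ 193^2 = 37249 ≡ 626 (mod 691)
176^32 ≡ 626^2 = 391876 ≡ 79 (mod 691)
176^64 ≡ 79^2 = 6241 ≡ 22 (mod 691)
176^94 = 176^64 × 176^16 × 176^8 × 176^4 × 176^2 ≡ 22 × 626 × 193 × 341 × 572 (mod 691).
Accumulate the product:
22 × 626 = 13772 ≡ 643
643 × 193 = 124099 ≡ 410
410 × 341 = 139810 ≡ 228
228 × 572 = 130416 ≡ 508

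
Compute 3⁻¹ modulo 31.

Run the extended Euclidean algorithm:
31 = 10×3 + 1
3 = 3×1 + 0
gcd(3, 31) = 1, so the inverse exists.
Bézout: 1 = 1×31 − 10×3.
So 3⁻¹ ≡ −10 ≡ 21 (mod 31).

21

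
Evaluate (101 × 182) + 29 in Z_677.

132

101 × 182 = 18382 ≡ 103 (mod 677)
103 + 29 = 132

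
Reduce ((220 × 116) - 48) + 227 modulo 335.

220 × 116 = 25520 ≡ 60 (mod 335)
60 - 48 = 12
12 + 227 = 239

239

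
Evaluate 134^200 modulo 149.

125

Compute successive squares:
134^1 ≡ 134 (mod 149)
134^2 ≡ 134^2 = 17956 ≡ 76 (mod 149)
134^4 ≡ 76^2 = 5776 ≡ 114 (mod 149)
134^8 ≡ 114^2 = 12996 ≡ 33 (mod 149)
134^16 ≡ 33^2 = 1089 ≡ 46 (mod 149)
134^32 ≡ 46^2 = 2116 ≡ 30 (mod 149)
134^64 ≡ 30^2 = 900 ≡ 6 (mod 149)
134^128 ≡ 6^2 = 36 (mod 149)
134^200 = 134^128 × 134^64 × 134^8 ≡ 36 × 6 × 33 (mod 149).
Accumulate the product:
36 × 6 = 216 ≡ 67
67 × 33 = 2211 ≡ 125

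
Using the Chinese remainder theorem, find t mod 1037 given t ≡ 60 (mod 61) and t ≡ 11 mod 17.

487

61⁻¹ mod 17: 61*12 ≡ 1 (mod 17), so 61⁻¹ ≡ 12.
t = 60 + 61*((11 − 60)*12 mod 17) = 60 + 61*7 = 487.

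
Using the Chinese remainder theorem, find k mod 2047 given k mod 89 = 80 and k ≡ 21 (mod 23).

89⁻¹ mod 23: 89*15 ≡ 1 (mod 23), so 89⁻¹ ≡ 15.
k = 80 + 89*((21 − 80)*15 mod 23) = 80 + 89*12 = 1148.
Check: 1148 mod 89 = 80, 1148 mod 23 = 21. ✓

1148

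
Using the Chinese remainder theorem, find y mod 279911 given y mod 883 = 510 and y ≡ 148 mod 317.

883⁻¹ mod 317: 883×303 ≡ 1 (mod 317), so 883⁻¹ ≡ 303.
y = 510 + 883×((148 − 510)×303 mod 317) = 510 + 883×313 = 276889.
Check: 276889 mod 883 = 510, 276889 mod 317 = 148. ✓

276889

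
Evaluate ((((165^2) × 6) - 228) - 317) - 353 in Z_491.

(165)^2 ≡ 220 (mod 491)
220 × 6 = 1320 ≡ 338 (mod 491)
338 - 228 = 110
110 - 317 = -207 ≡ 284 (mod 491)
284 - 353 = -69 ≡ 422 (mod 491)

422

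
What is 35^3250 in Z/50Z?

By square-and-multiply:
3250 in binary is 110010110010, i.e. 3250 = 2048 + 1024 + 128 + 32 + 16 + 2.
35^1 ≡ 35 (mod 50)
35^2 ≡ 35^2 = 1225 ≡ 25 (mod 50)
35^4 ≡ 25^2 = 625 ≡ 25 (mod 50)
35^8 ≡ 25^2 = 625 ≡ 25 (mod 50)
35^16 ≡ 25^2 = 625 ≡ 25 (mod 50)
35^32 ≡ 25^2 = 625 ≡ 25 (mod 50)
35^64 ≡ 25^2 = 625 ≡ 25 (mod 50)
35^128 ≡ 25^2 = 625 ≡ 25 (mod 50)
35^256 ≡ 25^2 = 625 ≡ 25 (mod 50)
35^512 ≡ 25^2 = 625 ≡ 25 (mod 50)
35^1024 ≡ 25^2 = 625 ≡ 25 (mod 50)
35^2048 ≡ 25^2 = 625 ≡ 25 (mod 50)
35^3250 = 35^2048 * 35^1024 * 35^128 * 35^32 * 35^16 * 35^2 ≡ 25 * 25 * 25 * 25 * 25 * 25 (mod 50).
Accumulate the product:
25 * 25 = 625 ≡ 25
25 * 25 = 625 ≡ 25
25 * 25 = 625 ≡ 25
25 * 25 = 625 ≡ 25
25 * 25 = 625 ≡ 25

25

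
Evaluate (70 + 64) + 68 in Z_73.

70 + 64 = 134 ≡ 61 (mod 73)
61 + 68 = 129 ≡ 56 (mod 73)

56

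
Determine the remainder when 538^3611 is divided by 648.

By square-and-multiply:
3611 in binary is 111000011011, i.e. 3611 = 2048 + 1024 + 512 + 16 + 8 + 2 + 1.
538^1 ≡ 538 (mod 648)
538^2 ≡ 538^2 = 289444 ≡ 436 (mod 648)
538^4 ≡ 436^2 = 190096 ≡ 232 (mod 648)
538^8 ≡ 232^2 = 53824 ≡ 40 (mod 648)
538^16 ≡ 40^2 = 1600 ≡ 304 (mod 648)
538^32 ≡ 304^2 = 92416 ≡ 400 (mod 648)
538^64 ≡ 400^2 = 160000 ≡ 592 (mod 648)
538^128 ≡ 592^2 = 350464 ≡ 544 (mod 648)
538^256 ≡ 544^2 = 295936 ≡ 448 (mod 648)
538^512 ≡ 448^2 = 200704 ≡ 472 (mod 648)
538^1024 ≡ 472^2 = 222784 ≡ 520 (mod 648)
538^2048 ≡ 520^2 = 270400 ≡ 184 (mod 648)
538^3611 = 538^2048 × 538^1024 × 538^512 × 538^16 × 538^8 × 538^2 × 538^1 ≡ 184 × 520 × 472 × 304 × 40 × 436 × 538 (mod 648).
Accumulate the product:
184 × 520 = 95680 ≡ 424
424 × 472 = 200128 ≡ 544
544 × 304 = 165376 ≡ 136
136 × 40 = 5440 ≡ 256
256 × 436 = 111616 ≡ 160
160 × 538 = 86080 ≡ 544

544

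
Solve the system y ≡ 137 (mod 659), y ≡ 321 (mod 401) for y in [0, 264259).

659⁻¹ mod 401: 659·272 ≡ 1 (mod 401), so 659⁻¹ ≡ 272.
y = 137 + 659·((321 − 137)·272 mod 401) = 137 + 659·324 = 213653.

213653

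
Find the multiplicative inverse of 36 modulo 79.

11

Run the extended Euclidean algorithm:
79 = 2·36 + 7
36 = 5·7 + 1
7 = 7·1 + 0
gcd(36, 79) = 1, so the inverse exists.
Bézout: 1 = −5·79 + 11·36.
So 36⁻¹ ≡ 11 (mod 79).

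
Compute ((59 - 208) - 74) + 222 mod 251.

250

59 - 208 = -149 ≡ 102 (mod 251)
102 - 74 = 28
28 + 222 = 250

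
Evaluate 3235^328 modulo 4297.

By square-and-multiply:
3235^1 ≡ 3235 (mod 4297)
3235^2 ≡ 3235^2 = 10465225 ≡ 2030 (mod 4297)
3235^4 ≡ 2030^2 = 4120900 ≡ 77 (mod 4297)
3235^8 ≡ 77^2 = 5929 ≡ 1632 (mod 4297)
3235^16 ≡ 1632^2 = 2663424 ≡ 3581 (mod 4297)
3235^32 ≡ 3581^2 = 12823561 ≡ 1313 (mod 4297)
3235^64 ≡ 1313^2 = 1723969 ≡ 872 (mod 4297)
3235^128 ≡ 872^2 = 760384 ≡ 4112 (mod 4297)
3235^256 ≡ 4112^2 = 16908544 ≡ 4146 (mod 4297)
3235^328 = 3235^256 × 3235^64 × 3235^8 ≡ 4146 × 872 × 1632 (mod 4297).
Accumulate the product:
4146 × 872 = 3615312 ≡ 1535
1535 × 1632 = 2505120 ≡ 4266

4266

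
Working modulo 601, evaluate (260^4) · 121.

(260)^4 ≡ 6 (mod 601)
6 · 121 = 726 ≡ 125 (mod 601)

125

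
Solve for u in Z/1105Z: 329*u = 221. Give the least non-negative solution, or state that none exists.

884

gcd(329, 1105) = 1, so a unique solution mod 1105 exists.
329⁻¹ ≡ 309 (mod 1105).
u ≡ 309*221 ≡ 884 (mod 1105).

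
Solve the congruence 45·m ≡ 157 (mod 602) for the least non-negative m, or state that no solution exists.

gcd(45, 602) = 1, so a unique solution mod 602 exists.
45⁻¹ ≡ 495 (mod 602).
m ≡ 495·157 ≡ 57 (mod 602).

57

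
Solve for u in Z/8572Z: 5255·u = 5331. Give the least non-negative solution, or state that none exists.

gcd(5255, 8572) = 1, so a unique solution mod 8572 exists.
5255⁻¹ ≡ 4171 (mod 8572).
u ≡ 4171·5331 ≡ 8405 (mod 8572).

8405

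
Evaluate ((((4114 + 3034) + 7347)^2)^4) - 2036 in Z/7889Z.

3477

4114 + 3034 = 7148
7148 + 7347 = 14495 ≡ 6606 (mod 7889)
(6606)^2 ≡ 5177 (mod 7889)
(5177)^4 ≡ 5513 (mod 7889)
5513 - 2036 = 3477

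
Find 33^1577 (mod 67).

6

33^1 ≡ 33 (mod 67)
33^2 ≡ 33^2 = 1089 ≡ 17 (mod 67)
33^4 ≡ 17^2 = 289 ≡ 21 (mod 67)
33^8 ≡ 21^2 = 441 ≡ 39 (mod 67)
33^16 ≡ 39^2 = 1521 ≡ 47 (mod 67)
33^32 ≡ 47^2 = 2209 ≡ 65 (mod 67)
33^64 ≡ 65^2 = 4225 ≡ 4 (mod 67)
33^128 ≡ 4^2 = 16 (mod 67)
33^256 ≡ 16^2 = 256 ≡ 55 (mod 67)
33^512 ≡ 55^2 = 3025 ≡ 10 (mod 67)
33^1024 ≡ 10^2 = 100 ≡ 33 (mod 67)
33^1577 = 33^1024 × 33^512 × 33^32 × 33^8 × 33^1 ≡ 33 × 10 × 65 × 39 × 33 (mod 67).
Accumulate the product:
33 × 10 = 330 ≡ 62
62 × 65 = 4030 ≡ 10
10 × 39 = 390 ≡ 55
55 × 33 = 1815 ≡ 6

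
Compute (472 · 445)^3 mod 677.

11

472 · 445 = 210040 ≡ 170 (mod 677)
(170)^3 ≡ 11 (mod 677)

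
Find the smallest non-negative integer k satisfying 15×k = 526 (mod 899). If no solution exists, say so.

gcd(15, 899) = 1, so a unique solution mod 899 exists.
15⁻¹ ≡ 60 (mod 899).
k ≡ 60×526 ≡ 95 (mod 899).

95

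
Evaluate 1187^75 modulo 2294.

249

By square-and-multiply:
1187^1 ≡ 1187 (mod 2294)
1187^2 ≡ 1187^2 = 1408969 ≡ 453 (mod 2294)
1187^4 ≡ 453^2 = 205209 ≡ 1043 (mod 2294)
1187^8 ≡ 1043^2 = 1087849 ≡ 493 (mod 2294)
1187^16 ≡ 493^2 = 243049 ≡ 2179 (mod 2294)
1187^32 ≡ 2179^2 = 4748041 ≡ 1755 (mod 2294)
1187^64 ≡ 1755^2 = 3080025 ≡ 1477 (mod 2294)
1187^75 = 1187^64 · 1187^8 · 1187^2 · 1187^1 ≡ 1477 · 493 · 453 · 1187 (mod 2294).
Accumulate the product:
1477 · 493 = 728161 ≡ 963
963 · 453 = 436239 ≡ 379
379 · 1187 = 449873 ≡ 249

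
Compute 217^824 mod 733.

Compute successive squares:
824 in binary is 1100111000, i.e. 824 = 512 + 256 + 32 + 16 + 8.
217^1 ≡ 217 (mod 733)
217^2 ≡ 217^2 = 47089 ≡ 177 (mod 733)
217^4 ≡ 177^2 = 31329 ≡ 543 (mod 733)
217^8 ≡ 543^2 = 294849 ≡ 183 (mod 733)
217^16 ≡ 183^2 = 33489 ≡ 504 (mod 733)
217^32 ≡ 504^2 = 254016 ≡ 398 (mod 733)
217^64 ≡ 398^2 = 158404 ≡ 76 (mod 733)
217^128 ≡ 76^2 = 5776 ≡ 645 (mod 733)
217^256 ≡ 645^2 = 416025 ≡ 414 (mod 733)
217^512 ≡ 414^2 = 171396 ≡ 607 (mod 733)
217^824 = 217^512 × 217^256 × 217^32 × 217^16 × 217^8 ≡ 607 × 414 × 398 × 504 × 183 (mod 733).
Accumulate the product:
607 × 414 = 251298 ≡ 612
612 × 398 = 243576 ≡ 220
220 × 504 = 110880 ≡ 197
197 × 183 = 36051 ≡ 134

134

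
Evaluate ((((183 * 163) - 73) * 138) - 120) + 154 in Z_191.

183 * 163 = 29829 ≡ 33 (mod 191)
33 - 73 = -40 ≡ 151 (mod 191)
151 * 138 = 20838 ≡ 19 (mod 191)
19 - 120 = -101 ≡ 90 (mod 191)
90 + 154 = 244 ≡ 53 (mod 191)

53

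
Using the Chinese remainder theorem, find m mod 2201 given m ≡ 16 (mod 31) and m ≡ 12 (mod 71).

2000

31⁻¹ mod 71: 31·55 ≡ 1 (mod 71), so 31⁻¹ ≡ 55.
m = 16 + 31·((12 − 16)·55 mod 71) = 16 + 31·64 = 2000.
Check: 2000 mod 31 = 16, 2000 mod 71 = 12. ✓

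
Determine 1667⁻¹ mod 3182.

3182 = 1×1667 + 1515
1667 = 1×1515 + 152
1515 = 9×152 + 147
152 = 1×147 + 5
147 = 29×5 + 2
5 = 2×2 + 1
2 = 2×1 + 0
gcd(1667, 3182) = 1, so the inverse exists.
Back-substitute for 1:
1 = 1×5 − 2×2
  = −2×147 + 59×5
  = 59×152 − 61×147
  = −61×1515 + 608×152
  = 608×1667 − 669×1515
  = −669×3182 + 1277×1667
So 1667⁻¹ ≡ 1277 (mod 3182).

1277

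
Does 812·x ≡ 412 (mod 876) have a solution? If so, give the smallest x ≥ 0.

gcd(812, 876) = 4, and 4 | 412, so solutions exist.
Divide through by 4: 203·x mod 219 = 103.
203⁻¹ ≡ 41 (mod 219).
x ≡ 41·103 ≡ 62 (mod 219).
The smallest non-negative solution is x = 62.

62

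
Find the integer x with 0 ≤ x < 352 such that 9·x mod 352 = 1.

Apply the Euclidean algorithm and back-substitute:
352 = 39×9 + 1
9 = 9×1 + 0
gcd(9, 352) = 1, so the inverse exists.
Back-substitute for 1:
1 = 1×352 − 39×9
So 9⁻¹ ≡ −39 ≡ 313 (mod 352).

313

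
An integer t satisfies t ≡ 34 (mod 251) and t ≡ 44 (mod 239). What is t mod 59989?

251⁻¹ mod 239: 251·20 ≡ 1 (mod 239), so 251⁻¹ ≡ 20.
t = 34 + 251·((44 − 34)·20 mod 239) = 34 + 251·200 = 50234.

50234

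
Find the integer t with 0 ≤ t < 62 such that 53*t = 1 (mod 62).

Run the extended Euclidean algorithm:
62 = 1*53 + 9
53 = 5*9 + 8
9 = 1*8 + 1
8 = 8*1 + 0
gcd(53, 62) = 1, so the inverse exists.
Back-substitute for 1:
1 = 1*9 − 1*8
  = −1*53 + 6*9
  = 6*62 − 7*53
So 53⁻¹ ≡ −7 ≡ 55 (mod 62).

55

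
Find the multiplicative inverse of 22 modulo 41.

Run the extended Euclidean algorithm:
41 = 1·22 + 19
22 = 1·19 + 3
19 = 6·3 + 1
3 = 3·1 + 0
gcd(22, 41) = 1, so the inverse exists.
Back-substitute for 1:
1 = 1·19 − 6·3
  = −6·22 + 7·19
  = 7·41 − 13·22
So 22⁻¹ ≡ −13 ≡ 28 (mod 41).

28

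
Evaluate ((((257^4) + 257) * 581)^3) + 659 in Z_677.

345

(257)^4 ≡ 199 (mod 677)
199 + 257 = 456
456 * 581 = 264936 ≡ 229 (mod 677)
(229)^3 ≡ 363 (mod 677)
363 + 659 = 1022 ≡ 345 (mod 677)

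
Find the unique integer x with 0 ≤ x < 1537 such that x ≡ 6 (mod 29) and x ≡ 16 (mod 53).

29⁻¹ mod 53: 29*11 ≡ 1 (mod 53), so 29⁻¹ ≡ 11.
x = 6 + 29*((16 − 6)*11 mod 53) = 6 + 29*4 = 122.
Check: 122 mod 29 = 6, 122 mod 53 = 16. ✓

122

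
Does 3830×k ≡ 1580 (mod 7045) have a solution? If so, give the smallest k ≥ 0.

681

gcd(3830, 7045) = 5, and 5 | 1580, so solutions exist.
Divide through by 5: 766×k mod 1409 = 316.
766⁻¹ ≡ 1157 (mod 1409).
k ≡ 1157×316 ≡ 681 (mod 1409).
The smallest non-negative solution is k = 681.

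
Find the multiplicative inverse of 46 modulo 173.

Run the extended Euclidean algorithm:
173 = 3×46 + 35
46 = 1×35 + 11
35 = 3×11 + 2
11 = 5×2 + 1
2 = 2×1 + 0
gcd(46, 173) = 1, so the inverse exists.
Bézout: 1 = −21×173 + 79×46.
So 46⁻¹ ≡ 79 (mod 173).

79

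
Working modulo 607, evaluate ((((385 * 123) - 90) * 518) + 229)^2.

385 * 123 = 47355 ≡ 9 (mod 607)
9 - 90 = -81 ≡ 526 (mod 607)
526 * 518 = 272468 ≡ 532 (mod 607)
532 + 229 = 761 ≡ 154 (mod 607)
(154)^2 ≡ 43 (mod 607)

43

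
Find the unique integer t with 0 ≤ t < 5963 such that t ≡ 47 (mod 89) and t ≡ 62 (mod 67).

89⁻¹ mod 67: 89*64 ≡ 1 (mod 67), so 89⁻¹ ≡ 64.
t = 47 + 89*((62 − 47)*64 mod 67) = 47 + 89*22 = 2005.

2005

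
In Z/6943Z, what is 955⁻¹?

1803

Run the extended Euclidean algorithm:
6943 = 7·955 + 258
955 = 3·258 + 181
258 = 1·181 + 77
181 = 2·77 + 27
77 = 2·27 + 23
27 = 1·23 + 4
23 = 5·4 + 3
4 = 1·3 + 1
3 = 3·1 + 0
gcd(955, 6943) = 1, so the inverse exists.
Bézout: 1 = −248·6943 + 1803·955.
So 955⁻¹ ≡ 1803 (mod 6943).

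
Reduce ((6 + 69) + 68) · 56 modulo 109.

6 + 69 = 75
75 + 68 = 143 ≡ 34 (mod 109)
34 · 56 = 1904 ≡ 51 (mod 109)

51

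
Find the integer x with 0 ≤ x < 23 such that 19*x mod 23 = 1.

Run the extended Euclidean algorithm:
23 = 1*19 + 4
19 = 4*4 + 3
4 = 1*3 + 1
3 = 3*1 + 0
gcd(19, 23) = 1, so the inverse exists.
Back-substitute for 1:
1 = 1*4 − 1*3
  = −1*19 + 5*4
  = 5*23 − 6*19
So 19⁻¹ ≡ −6 ≡ 17 (mod 23).

17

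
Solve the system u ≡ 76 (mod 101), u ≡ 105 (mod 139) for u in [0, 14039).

101⁻¹ mod 139: 101*128 ≡ 1 (mod 139), so 101⁻¹ ≡ 128.
u = 76 + 101*((105 − 76)*128 mod 139) = 76 + 101*98 = 9974.

9974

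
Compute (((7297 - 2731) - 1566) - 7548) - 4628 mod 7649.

7297 - 2731 = 4566
4566 - 1566 = 3000
3000 - 7548 = -4548 ≡ 3101 (mod 7649)
3101 - 4628 = -1527 ≡ 6122 (mod 7649)

6122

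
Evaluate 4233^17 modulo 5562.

Compute successive squares:
4233^1 ≡ 4233 (mod 5562)
4233^2 ≡ 4233^2 = 17918289 ≡ 3087 (mod 5562)
4233^4 ≡ 3087^2 = 9529569 ≡ 1863 (mod 5562)
4233^8 ≡ 1863^2 = 3470769 ≡ 81 (mod 5562)
4233^16 ≡ 81^2 = 6561 ≡ 999 (mod 5562)
4233^17 = 4233^16 * 4233^1 ≡ 999 * 4233 (mod 5562).
999 * 4233 = 4228767 ≡ 1647 (mod 5562).

1647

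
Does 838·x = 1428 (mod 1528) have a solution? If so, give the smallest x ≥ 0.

742

gcd(838, 1528) = 2, and 2 | 1428, so solutions exist.
Divide through by 2: 419·x mod 764 = 714.
419⁻¹ ≡ 31 (mod 764).
x ≡ 31·714 ≡ 742 (mod 764).
The smallest non-negative solution is x = 742.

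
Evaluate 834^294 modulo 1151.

294 in binary is 100100110, i.e. 294 = 256 + 32 + 4 + 2.
834^1 ≡ 834 (mod 1151)
834^2 ≡ 834^2 = 695556 ≡ 352 (mod 1151)
834^4 ≡ 352^2 = 123904 ≡ 747 (mod 1151)
834^8 ≡ 747^2 = 558009 ≡ 925 (mod 1151)
834^16 ≡ 925^2 = 855625 ≡ 432 (mod 1151)
834^32 ≡ 432^2 = 186624 ≡ 162 (mod 1151)
834^64 ≡ 162^2 = 26244 ≡ 922 (mod 1151)
834^128 ≡ 922^2 = 850084 ≡ 646 (mod 1151)
834^256 ≡ 646^2 = 417316 ≡ 654 (mod 1151)
834^294 = 834^256 × 834^32 × 834^4 × 834^2 ≡ 654 × 162 × 747 × 352 (mod 1151).
Accumulate the product:
654 × 162 = 105948 ≡ 56
56 × 747 = 41832 ≡ 396
396 × 352 = 139392 ≡ 121

121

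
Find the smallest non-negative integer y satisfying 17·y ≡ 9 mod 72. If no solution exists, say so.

gcd(17, 72) = 1, so a unique solution mod 72 exists.
17⁻¹ ≡ 17 (mod 72).
y ≡ 17·9 ≡ 9 (mod 72).

9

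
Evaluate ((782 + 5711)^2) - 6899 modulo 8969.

6819

782 + 5711 = 6493
(6493)^2 ≡ 4749 (mod 8969)
4749 - 6899 = -2150 ≡ 6819 (mod 8969)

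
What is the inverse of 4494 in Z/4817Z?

4817 = 1*4494 + 323
4494 = 13*323 + 295
323 = 1*295 + 28
295 = 10*28 + 15
28 = 1*15 + 13
15 = 1*13 + 2
13 = 6*2 + 1
2 = 2*1 + 0
gcd(4494, 4817) = 1, so the inverse exists.
Bézout: 1 = 2087*4817 − 2237*4494.
So 4494⁻¹ ≡ −2237 ≡ 2580 (mod 4817).

2580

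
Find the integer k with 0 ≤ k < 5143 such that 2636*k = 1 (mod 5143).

5143 = 1×2636 + 2507
2636 = 1×2507 + 129
2507 = 19×129 + 56
129 = 2×56 + 17
56 = 3×17 + 5
17 = 3×5 + 2
5 = 2×2 + 1
2 = 2×1 + 0
gcd(2636, 5143) = 1, so the inverse exists.
Back-substitute for 1:
1 = 1×5 − 2×2
  = −2×17 + 7×5
  = 7×56 − 23×17
  = −23×129 + 53×56
  = 53×2507 − 1030×129
  = −1030×2636 + 1083×2507
  = 1083×5143 − 2113×2636
So 2636⁻¹ ≡ −2113 ≡ 3030 (mod 5143).

3030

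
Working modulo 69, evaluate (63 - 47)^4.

55

63 - 47 = 16
(16)^4 ≡ 55 (mod 69)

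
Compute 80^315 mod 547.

72

Compute successive squares:
80^1 ≡ 80 (mod 547)
80^2 ≡ 80^2 = 6400 ≡ 383 (mod 547)
80^4 ≡ 383^2 = 146689 ≡ 93 (mod 547)
80^8 ≡ 93^2 = 8649 ≡ 444 (mod 547)
80^16 ≡ 444^2 = 197136 ≡ 216 (mod 547)
80^32 ≡ 216^2 = 46656 ≡ 161 (mod 547)
80^64 ≡ 161^2 = 25921 ≡ 212 (mod 547)
80^128 ≡ 212^2 = 44944 ≡ 90 (mod 547)
80^256 ≡ 90^2 = 8100 ≡ 442 (mod 547)
80^315 = 80^256 · 80^32 · 80^16 · 80^8 · 80^2 · 80^1 ≡ 442 · 161 · 216 · 444 · 383 · 80 (mod 547).
Accumulate the product:
442 · 161 = 71162 ≡ 52
52 · 216 = 11232 ≡ 292
292 · 444 = 129648 ≡ 9
9 · 383 = 3447 ≡ 165
165 · 80 = 13200 ≡ 72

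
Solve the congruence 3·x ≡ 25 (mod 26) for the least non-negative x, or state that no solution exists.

gcd(3, 26) = 1, so a unique solution mod 26 exists.
3⁻¹ ≡ 9 (mod 26).
x ≡ 9·25 ≡ 17 (mod 26).

17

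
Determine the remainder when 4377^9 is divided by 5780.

4377^1 ≡ 4377 (mod 5780)
4377^2 ≡ 4377^2 = 19158129 ≡ 3209 (mod 5780)
4377^4 ≡ 3209^2 = 10297681 ≡ 3501 (mod 5780)
4377^8 ≡ 3501^2 = 12257001 ≡ 3401 (mod 5780)
4377^9 = 4377^8 · 4377^1 ≡ 3401 · 4377 (mod 5780).
3401 · 4377 = 14886177 ≡ 2677 (mod 5780).

2677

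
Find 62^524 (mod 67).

64

By square-and-multiply:
524 in binary is 1000001100, i.e. 524 = 512 + 8 + 4.
62^1 ≡ 62 (mod 67)
62^2 ≡ 62^2 = 3844 ≡ 25 (mod 67)
62^4 ≡ 25^2 = 625 ≡ 22 (mod 67)
62^8 ≡ 22^2 = 484 ≡ 15 (mod 67)
62^16 ≡ 15^2 = 225 ≡ 24 (mod 67)
62^32 ≡ 24^2 = 576 ≡ 40 (mod 67)
62^64 ≡ 40^2 = 1600 ≡ 59 (mod 67)
62^128 ≡ 59^2 = 3481 ≡ 64 (mod 67)
62^256 ≡ 64^2 = 4096 ≡ 9 (mod 67)
62^512 ≡ 9^2 = 81 ≡ 14 (mod 67)
62^524 = 62^512 * 62^8 * 62^4 ≡ 14 * 15 * 22 (mod 67).
Accumulate the product:
14 * 15 = 210 ≡ 9
9 * 22 = 198 ≡ 64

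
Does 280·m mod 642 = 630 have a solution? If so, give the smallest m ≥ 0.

gcd(280, 642) = 2, and 2 | 630, so solutions exist.
Divide through by 2: 140·m ≡ 315 mod 321.
140⁻¹ ≡ 227 (mod 321).
m ≡ 227·315 ≡ 243 (mod 321).
The smallest non-negative solution is m = 243.

243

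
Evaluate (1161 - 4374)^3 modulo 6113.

1161 - 4374 = -3213 ≡ 2900 (mod 6113)
(2900)^3 ≡ 578 (mod 6113)

578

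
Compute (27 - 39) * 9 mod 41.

27 - 39 = -12 ≡ 29 (mod 41)
29 * 9 = 261 ≡ 15 (mod 41)

15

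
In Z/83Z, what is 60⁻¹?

Apply the Euclidean algorithm and back-substitute:
83 = 1×60 + 23
60 = 2×23 + 14
23 = 1×14 + 9
14 = 1×9 + 5
9 = 1×5 + 4
5 = 1×4 + 1
4 = 4×1 + 0
gcd(60, 83) = 1, so the inverse exists.
Back-substitute for 1:
1 = 1×5 − 1×4
  = −1×9 + 2×5
  = 2×14 − 3×9
  = −3×23 + 5×14
  = 5×60 − 13×23
  = −13×83 + 18×60
So 60⁻¹ ≡ 18 (mod 83).

18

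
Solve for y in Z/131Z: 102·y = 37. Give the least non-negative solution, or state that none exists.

71

gcd(102, 131) = 1, so a unique solution mod 131 exists.
102⁻¹ ≡ 9 (mod 131).
y ≡ 9·37 ≡ 71 (mod 131).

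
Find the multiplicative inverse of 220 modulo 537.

310

By the extended Euclidean algorithm:
537 = 2*220 + 97
220 = 2*97 + 26
97 = 3*26 + 19
26 = 1*19 + 7
19 = 2*7 + 5
7 = 1*5 + 2
5 = 2*2 + 1
2 = 2*1 + 0
gcd(220, 537) = 1, so the inverse exists.
Back-substitute for 1:
1 = 1*5 − 2*2
  = −2*7 + 3*5
  = 3*19 − 8*7
  = −8*26 + 11*19
  = 11*97 − 41*26
  = −41*220 + 93*97
  = 93*537 − 227*220
So 220⁻¹ ≡ −227 ≡ 310 (mod 537).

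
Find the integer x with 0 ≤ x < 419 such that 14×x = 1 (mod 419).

30

419 = 29·14 + 13
14 = 1·13 + 1
13 = 13·1 + 0
gcd(14, 419) = 1, so the inverse exists.
Back-substitute for 1:
1 = 1·14 − 1·13
  = −1·419 + 30·14
So 14⁻¹ ≡ 30 (mod 419).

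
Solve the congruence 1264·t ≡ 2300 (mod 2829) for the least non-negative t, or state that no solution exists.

gcd(1264, 2829) = 1, so a unique solution mod 2829 exists.
1264⁻¹ ≡ 2782 (mod 2829).
t ≡ 2782·2300 ≡ 2231 (mod 2829).

2231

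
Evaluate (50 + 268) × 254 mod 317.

254

50 + 268 = 318 ≡ 1 (mod 317)
1 × 254 = 254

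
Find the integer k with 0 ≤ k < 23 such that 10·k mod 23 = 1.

By the extended Euclidean algorithm:
23 = 2×10 + 3
10 = 3×3 + 1
3 = 3×1 + 0
gcd(10, 23) = 1, so the inverse exists.
Back-substitute for 1:
1 = 1×10 − 3×3
  = −3×23 + 7×10
So 10⁻¹ ≡ 7 (mod 23).

7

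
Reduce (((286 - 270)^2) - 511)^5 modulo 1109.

138

286 - 270 = 16
(16)^2 ≡ 256 (mod 1109)
256 - 511 = -255 ≡ 854 (mod 1109)
(854)^5 ≡ 138 (mod 1109)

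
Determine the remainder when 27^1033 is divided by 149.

1033 in binary is 10000001001, i.e. 1033 = 1024 + 8 + 1.
27^1 ≡ 27 (mod 149)
27^2 ≡ 27^2 = 729 ≡ 133 (mod 149)
27^4 ≡ 133^2 = 17689 ≡ 107 (mod 149)
27^8 ≡ 107^2 = 11449 ≡ 125 (mod 149)
27^16 ≡ 125^2 = 15625 ≡ 129 (mod 149)
27^32 ≡ 129^2 = 16641 ≡ 102 (mod 149)
27^64 ≡ 102^2 = 10404 ≡ 123 (mod 149)
27^128 ≡ 123^2 = 15129 ≡ 80 (mod 149)
27^256 ≡ 80^2 = 6400 ≡ 142 (mod 149)
27^512 ≡ 142^2 = 20164 ≡ 49 (mod 149)
27^1024 ≡ 49^2 = 2401 ≡ 17 (mod 149)
27^1033 = 27^1024 * 27^8 * 27^1 ≡ 17 * 125 * 27 (mod 149).
Accumulate the product:
17 * 125 = 2125 ≡ 39
39 * 27 = 1053 ≡ 10

10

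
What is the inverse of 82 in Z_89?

38

Run the extended Euclidean algorithm:
89 = 1×82 + 7
82 = 11×7 + 5
7 = 1×5 + 2
5 = 2×2 + 1
2 = 2×1 + 0
gcd(82, 89) = 1, so the inverse exists.
Bézout: 1 = −35×89 + 38×82.
So 82⁻¹ ≡ 38 (mod 89).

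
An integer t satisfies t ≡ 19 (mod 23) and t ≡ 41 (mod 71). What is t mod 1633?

893

23⁻¹ mod 71: 23*34 ≡ 1 (mod 71), so 23⁻¹ ≡ 34.
t = 19 + 23*((41 − 19)*34 mod 71) = 19 + 23*38 = 893.
Check: 893 mod 23 = 19, 893 mod 71 = 41. ✓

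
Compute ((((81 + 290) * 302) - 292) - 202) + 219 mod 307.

19

81 + 290 = 371 ≡ 64 (mod 307)
64 * 302 = 19328 ≡ 294 (mod 307)
294 - 292 = 2
2 - 202 = -200 ≡ 107 (mod 307)
107 + 219 = 326 ≡ 19 (mod 307)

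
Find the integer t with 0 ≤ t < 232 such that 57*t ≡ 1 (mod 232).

By the extended Euclidean algorithm:
232 = 4·57 + 4
57 = 14·4 + 1
4 = 4·1 + 0
gcd(57, 232) = 1, so the inverse exists.
Bézout: 1 = −14·232 + 57·57.
So 57⁻¹ ≡ 57 (mod 232).

57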